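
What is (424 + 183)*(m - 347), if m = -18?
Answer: -221555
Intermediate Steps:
(424 + 183)*(m - 347) = (424 + 183)*(-18 - 347) = 607*(-365) = -221555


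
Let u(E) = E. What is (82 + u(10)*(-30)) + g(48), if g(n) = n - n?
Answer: -218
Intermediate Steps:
g(n) = 0
(82 + u(10)*(-30)) + g(48) = (82 + 10*(-30)) + 0 = (82 - 300) + 0 = -218 + 0 = -218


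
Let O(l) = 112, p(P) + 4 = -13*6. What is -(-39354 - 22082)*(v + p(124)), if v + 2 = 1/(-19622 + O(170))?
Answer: -50341917838/9755 ≈ -5.1606e+6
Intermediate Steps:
p(P) = -82 (p(P) = -4 - 13*6 = -4 - 78 = -82)
v = -39021/19510 (v = -2 + 1/(-19622 + 112) = -2 + 1/(-19510) = -2 - 1/19510 = -39021/19510 ≈ -2.0000)
-(-39354 - 22082)*(v + p(124)) = -(-39354 - 22082)*(-39021/19510 - 82) = -(-61436)*(-1638841)/19510 = -1*50341917838/9755 = -50341917838/9755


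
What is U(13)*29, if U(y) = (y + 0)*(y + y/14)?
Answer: 73515/14 ≈ 5251.1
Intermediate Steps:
U(y) = 15*y**2/14 (U(y) = y*(y + y*(1/14)) = y*(y + y/14) = y*(15*y/14) = 15*y**2/14)
U(13)*29 = ((15/14)*13**2)*29 = ((15/14)*169)*29 = (2535/14)*29 = 73515/14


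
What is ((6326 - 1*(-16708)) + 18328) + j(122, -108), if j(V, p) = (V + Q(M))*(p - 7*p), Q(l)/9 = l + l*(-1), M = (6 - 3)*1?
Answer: 120418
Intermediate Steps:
M = 3 (M = 3*1 = 3)
Q(l) = 0 (Q(l) = 9*(l + l*(-1)) = 9*(l - l) = 9*0 = 0)
j(V, p) = -6*V*p (j(V, p) = (V + 0)*(p - 7*p) = V*(-6*p) = -6*V*p)
((6326 - 1*(-16708)) + 18328) + j(122, -108) = ((6326 - 1*(-16708)) + 18328) - 6*122*(-108) = ((6326 + 16708) + 18328) + 79056 = (23034 + 18328) + 79056 = 41362 + 79056 = 120418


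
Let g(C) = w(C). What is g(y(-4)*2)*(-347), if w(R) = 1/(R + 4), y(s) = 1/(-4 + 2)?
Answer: -347/3 ≈ -115.67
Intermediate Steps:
y(s) = -½ (y(s) = 1/(-2) = -½)
w(R) = 1/(4 + R)
g(C) = 1/(4 + C)
g(y(-4)*2)*(-347) = -347/(4 - ½*2) = -347/(4 - 1) = -347/3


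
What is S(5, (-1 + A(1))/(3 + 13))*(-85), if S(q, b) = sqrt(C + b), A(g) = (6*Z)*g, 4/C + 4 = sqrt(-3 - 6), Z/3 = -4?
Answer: -17*sqrt(-2081 - 192*I)/4 ≈ -8.9344 + 194.08*I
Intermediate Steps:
Z = -12 (Z = 3*(-4) = -12)
C = 4*(-4 - 3*I)/25 (C = 4/(-4 + sqrt(-3 - 6)) = 4/(-4 + sqrt(-9)) = 4/(-4 + 3*I) = 4*((-4 - 3*I)/25) = 4*(-4 - 3*I)/25 ≈ -0.64 - 0.48*I)
A(g) = -72*g (A(g) = (6*(-12))*g = -72*g)
S(q, b) = sqrt(-16/25 + b - 12*I/25) (S(q, b) = sqrt((-16/25 - 12*I/25) + b) = sqrt(-16/25 + b - 12*I/25))
S(5, (-1 + A(1))/(3 + 13))*(-85) = (sqrt(-16 - 12*I + 25*((-1 - 72*1)/(3 + 13)))/5)*(-85) = (sqrt(-16 - 12*I + 25*((-1 - 72)/16))/5)*(-85) = (sqrt(-16 - 12*I + 25*(-73*1/16))/5)*(-85) = (sqrt(-16 - 12*I + 25*(-73/16))/5)*(-85) = (sqrt(-16 - 12*I - 1825/16)/5)*(-85) = (sqrt(-2081/16 - 12*I)/5)*(-85) = -17*sqrt(-2081/16 - 12*I)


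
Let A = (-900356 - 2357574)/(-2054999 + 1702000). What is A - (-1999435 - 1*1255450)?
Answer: 1148974408045/352999 ≈ 3.2549e+6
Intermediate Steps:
A = 3257930/352999 (A = -3257930/(-352999) = -3257930*(-1/352999) = 3257930/352999 ≈ 9.2293)
A - (-1999435 - 1*1255450) = 3257930/352999 - (-1999435 - 1*1255450) = 3257930/352999 - (-1999435 - 1255450) = 3257930/352999 - 1*(-3254885) = 3257930/352999 + 3254885 = 1148974408045/352999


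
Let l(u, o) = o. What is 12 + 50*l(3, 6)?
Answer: 312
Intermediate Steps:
12 + 50*l(3, 6) = 12 + 50*6 = 12 + 300 = 312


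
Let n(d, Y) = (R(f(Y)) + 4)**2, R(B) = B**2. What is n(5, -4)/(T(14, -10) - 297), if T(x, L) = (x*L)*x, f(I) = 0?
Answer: -16/2257 ≈ -0.0070891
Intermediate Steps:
T(x, L) = L*x**2 (T(x, L) = (L*x)*x = L*x**2)
n(d, Y) = 16 (n(d, Y) = (0**2 + 4)**2 = (0 + 4)**2 = 4**2 = 16)
n(5, -4)/(T(14, -10) - 297) = 16/(-10*14**2 - 297) = 16/(-10*196 - 297) = 16/(-1960 - 297) = 16/(-2257) = -1/2257*16 = -16/2257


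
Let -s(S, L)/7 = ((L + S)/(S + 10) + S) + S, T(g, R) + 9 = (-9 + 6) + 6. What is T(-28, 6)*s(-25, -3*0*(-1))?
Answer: -2030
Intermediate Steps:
T(g, R) = -6 (T(g, R) = -9 + ((-9 + 6) + 6) = -9 + (-3 + 6) = -9 + 3 = -6)
s(S, L) = -14*S - 7*(L + S)/(10 + S) (s(S, L) = -7*(((L + S)/(S + 10) + S) + S) = -7*(((L + S)/(10 + S) + S) + S) = -7*((S + (L + S)/(10 + S)) + S) = -7*(2*S + (L + S)/(10 + S)) = -14*S - 7*(L + S)/(10 + S))
T(-28, 6)*s(-25, -3*0*(-1)) = -42*(-(-3*0)*(-1) - 21*(-25) - 2*(-25)²)/(10 - 25) = -42*(-0*(-1) + 525 - 2*625)/(-15) = -42*(-1)*(-1*0 + 525 - 1250)/15 = -42*(-1)*(0 + 525 - 1250)/15 = -42*(-1)*(-725)/15 = -6*1015/3 = -2030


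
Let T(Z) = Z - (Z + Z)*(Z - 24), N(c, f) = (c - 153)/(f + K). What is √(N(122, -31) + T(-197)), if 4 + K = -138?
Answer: 2*I*√652982099/173 ≈ 295.42*I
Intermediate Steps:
K = -142 (K = -4 - 138 = -142)
N(c, f) = (-153 + c)/(-142 + f) (N(c, f) = (c - 153)/(f - 142) = (-153 + c)/(-142 + f))
T(Z) = Z - 2*Z*(-24 + Z)
√(N(122, -31) + T(-197)) = √((-153 + 122)/(-142 - 31) - 197*(49 - 2*(-197))) = √(-31/(-173) - 197*(49 + 394)) = √(-1/173*(-31) - 197*443) = √(31/173 - 87271) = √(-15097852/173) = 2*I*√652982099/173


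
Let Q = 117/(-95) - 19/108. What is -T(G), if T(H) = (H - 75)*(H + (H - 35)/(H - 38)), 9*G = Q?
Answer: 1727256041578627399/30042556268691600 ≈ 57.494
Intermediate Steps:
Q = -14441/10260 (Q = 117*(-1/95) - 19*1/108 = -117/95 - 19/108 = -14441/10260 ≈ -1.4075)
G = -14441/92340 (G = (1/9)*(-14441/10260) = -14441/92340 ≈ -0.15639)
T(H) = (-75 + H)*(H + (-35 + H)/(-38 + H))
-T(G) = -(2625 + (-14441/92340)**3 - 112*(-14441/92340)**2 + 2740*(-14441/92340))/(-38 - 14441/92340) = -(2625 - 3011561968121/787353224904000 - 112*208542481/8526675600 - 1978417/4617)/(-3523361/92340) = -(-92340)*(2625 - 3011561968121/787353224904000 - 1459797367/532917225 - 1978417/4617)/3523361 = -(-92340)*1727256041578627399/(3523361*787353224904000) = -1*(-1727256041578627399/30042556268691600) = 1727256041578627399/30042556268691600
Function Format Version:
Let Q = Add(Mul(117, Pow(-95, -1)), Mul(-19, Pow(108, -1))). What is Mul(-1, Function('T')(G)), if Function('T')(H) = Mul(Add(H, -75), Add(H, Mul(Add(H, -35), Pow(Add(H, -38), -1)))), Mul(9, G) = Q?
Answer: Rational(1727256041578627399, 30042556268691600) ≈ 57.494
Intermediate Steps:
Q = Rational(-14441, 10260) (Q = Add(Mul(117, Rational(-1, 95)), Mul(-19, Rational(1, 108))) = Add(Rational(-117, 95), Rational(-19, 108)) = Rational(-14441, 10260) ≈ -1.4075)
G = Rational(-14441, 92340) (G = Mul(Rational(1, 9), Rational(-14441, 10260)) = Rational(-14441, 92340) ≈ -0.15639)
Function('T')(H) = Mul(Add(-75, H), Add(H, Mul(Pow(Add(-38, H), -1), Add(-35, H)))) (Function('T')(H) = Mul(Add(-75, H), Add(H, Mul(Add(-35, H), Pow(Add(-38, H), -1)))) = Mul(Add(-75, H), Add(H, Mul(Pow(Add(-38, H), -1), Add(-35, H)))))
Mul(-1, Function('T')(G)) = Mul(-1, Mul(Pow(Add(-38, Rational(-14441, 92340)), -1), Add(2625, Pow(Rational(-14441, 92340), 3), Mul(-112, Pow(Rational(-14441, 92340), 2)), Mul(2740, Rational(-14441, 92340))))) = Mul(-1, Mul(Pow(Rational(-3523361, 92340), -1), Add(2625, Rational(-3011561968121, 787353224904000), Mul(-112, Rational(208542481, 8526675600)), Rational(-1978417, 4617)))) = Mul(-1, Mul(Rational(-92340, 3523361), Add(2625, Rational(-3011561968121, 787353224904000), Rational(-1459797367, 532917225), Rational(-1978417, 4617)))) = Mul(-1, Mul(Rational(-92340, 3523361), Rational(1727256041578627399, 787353224904000))) = Mul(-1, Rational(-1727256041578627399, 30042556268691600)) = Rational(1727256041578627399, 30042556268691600)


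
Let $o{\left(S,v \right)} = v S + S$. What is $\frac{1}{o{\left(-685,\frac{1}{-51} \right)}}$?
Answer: $- \frac{51}{34250} \approx -0.0014891$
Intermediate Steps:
$o{\left(S,v \right)} = S + S v$ ($o{\left(S,v \right)} = S v + S = S + S v$)
$\frac{1}{o{\left(-685,\frac{1}{-51} \right)}} = \frac{1}{\left(-685\right) \left(1 + \frac{1}{-51}\right)} = \frac{1}{\left(-685\right) \left(1 - \frac{1}{51}\right)} = \frac{1}{\left(-685\right) \frac{50}{51}} = \frac{1}{- \frac{34250}{51}} = - \frac{51}{34250}$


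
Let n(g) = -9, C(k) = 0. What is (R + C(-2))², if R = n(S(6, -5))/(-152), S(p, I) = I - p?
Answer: 81/23104 ≈ 0.0035059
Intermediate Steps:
R = 9/152 (R = -9/(-152) = -9*(-1/152) = 9/152 ≈ 0.059211)
(R + C(-2))² = (9/152 + 0)² = (9/152)² = 81/23104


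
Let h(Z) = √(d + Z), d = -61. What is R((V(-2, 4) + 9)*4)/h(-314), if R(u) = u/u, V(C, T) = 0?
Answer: -I*√15/75 ≈ -0.05164*I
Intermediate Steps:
R(u) = 1
h(Z) = √(-61 + Z)
R((V(-2, 4) + 9)*4)/h(-314) = 1/√(-61 - 314) = 1/√(-375) = 1/(5*I*√15) = 1*(-I*√15/75) = -I*√15/75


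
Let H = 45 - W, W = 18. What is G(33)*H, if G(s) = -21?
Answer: -567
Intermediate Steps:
H = 27 (H = 45 - 1*18 = 45 - 18 = 27)
G(33)*H = -21*27 = -567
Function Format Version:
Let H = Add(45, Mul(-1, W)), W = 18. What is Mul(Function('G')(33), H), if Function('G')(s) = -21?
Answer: -567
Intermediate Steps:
H = 27 (H = Add(45, Mul(-1, 18)) = Add(45, -18) = 27)
Mul(Function('G')(33), H) = Mul(-21, 27) = -567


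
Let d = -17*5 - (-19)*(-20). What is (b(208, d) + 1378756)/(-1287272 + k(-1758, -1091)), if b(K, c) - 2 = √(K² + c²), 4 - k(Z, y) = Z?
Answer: -689379/642755 - √259489/1285510 ≈ -1.0729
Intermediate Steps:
k(Z, y) = 4 - Z
d = -465 (d = -85 - 1*380 = -85 - 380 = -465)
b(K, c) = 2 + √(K² + c²)
(b(208, d) + 1378756)/(-1287272 + k(-1758, -1091)) = ((2 + √(208² + (-465)²)) + 1378756)/(-1287272 + (4 - 1*(-1758))) = ((2 + √(43264 + 216225)) + 1378756)/(-1287272 + (4 + 1758)) = ((2 + √259489) + 1378756)/(-1287272 + 1762) = (1378758 + √259489)/(-1285510) = (1378758 + √259489)*(-1/1285510) = -689379/642755 - √259489/1285510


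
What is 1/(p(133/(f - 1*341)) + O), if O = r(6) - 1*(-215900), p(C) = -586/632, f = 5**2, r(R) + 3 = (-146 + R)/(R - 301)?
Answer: 18644/4025175229 ≈ 4.6318e-6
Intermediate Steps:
r(R) = -3 + (-146 + R)/(-301 + R) (r(R) = -3 + (-146 + R)/(R - 301) = -3 + (-146 + R)/(-301 + R))
f = 25
p(C) = -293/316 (p(C) = -586*1/632 = -293/316)
O = 12737951/59 (O = (757 - 2*6)/(-301 + 6) - 1*(-215900) = (757 - 12)/(-295) + 215900 = -1/295*745 + 215900 = -149/59 + 215900 = 12737951/59 ≈ 2.1590e+5)
1/(p(133/(f - 1*341)) + O) = 1/(-293/316 + 12737951/59) = 1/(4025175229/18644) = 18644/4025175229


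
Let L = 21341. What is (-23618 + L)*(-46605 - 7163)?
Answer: 122429736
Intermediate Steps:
(-23618 + L)*(-46605 - 7163) = (-23618 + 21341)*(-46605 - 7163) = -2277*(-53768) = 122429736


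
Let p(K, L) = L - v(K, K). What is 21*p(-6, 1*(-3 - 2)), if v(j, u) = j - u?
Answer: -105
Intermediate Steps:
p(K, L) = L (p(K, L) = L - (K - K) = L - 1*0 = L + 0 = L)
21*p(-6, 1*(-3 - 2)) = 21*(1*(-3 - 2)) = 21*(1*(-5)) = 21*(-5) = -105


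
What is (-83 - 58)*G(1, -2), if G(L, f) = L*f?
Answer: 282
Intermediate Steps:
(-83 - 58)*G(1, -2) = (-83 - 58)*(1*(-2)) = -141*(-2) = 282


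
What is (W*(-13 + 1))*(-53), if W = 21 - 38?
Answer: -10812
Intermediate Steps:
W = -17
(W*(-13 + 1))*(-53) = -17*(-13 + 1)*(-53) = -17*(-12)*(-53) = 204*(-53) = -10812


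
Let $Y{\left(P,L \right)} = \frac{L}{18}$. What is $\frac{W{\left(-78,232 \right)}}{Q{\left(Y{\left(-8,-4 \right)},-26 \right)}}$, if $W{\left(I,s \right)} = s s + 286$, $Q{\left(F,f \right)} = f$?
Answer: $- \frac{27055}{13} \approx -2081.2$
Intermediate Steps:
$Y{\left(P,L \right)} = \frac{L}{18}$ ($Y{\left(P,L \right)} = L \frac{1}{18} = \frac{L}{18}$)
$W{\left(I,s \right)} = 286 + s^{2}$ ($W{\left(I,s \right)} = s^{2} + 286 = 286 + s^{2}$)
$\frac{W{\left(-78,232 \right)}}{Q{\left(Y{\left(-8,-4 \right)},-26 \right)}} = \frac{286 + 232^{2}}{-26} = \left(286 + 53824\right) \left(- \frac{1}{26}\right) = 54110 \left(- \frac{1}{26}\right) = - \frac{27055}{13}$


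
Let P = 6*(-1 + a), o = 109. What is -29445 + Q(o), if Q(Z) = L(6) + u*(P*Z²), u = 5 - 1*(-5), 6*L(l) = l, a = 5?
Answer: 2821996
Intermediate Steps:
L(l) = l/6
u = 10 (u = 5 + 5 = 10)
P = 24 (P = 6*(-1 + 5) = 6*4 = 24)
Q(Z) = 1 + 240*Z² (Q(Z) = (⅙)*6 + 10*(24*Z²) = 1 + 240*Z²)
-29445 + Q(o) = -29445 + (1 + 240*109²) = -29445 + (1 + 240*11881) = -29445 + (1 + 2851440) = -29445 + 2851441 = 2821996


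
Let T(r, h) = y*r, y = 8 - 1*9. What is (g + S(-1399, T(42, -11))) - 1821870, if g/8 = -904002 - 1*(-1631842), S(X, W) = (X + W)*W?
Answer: 4061372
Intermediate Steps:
y = -1 (y = 8 - 9 = -1)
T(r, h) = -r
S(X, W) = W*(W + X) (S(X, W) = (W + X)*W = W*(W + X))
g = 5822720 (g = 8*(-904002 - 1*(-1631842)) = 8*(-904002 + 1631842) = 8*727840 = 5822720)
(g + S(-1399, T(42, -11))) - 1821870 = (5822720 + (-1*42)*(-1*42 - 1399)) - 1821870 = (5822720 - 42*(-42 - 1399)) - 1821870 = (5822720 - 42*(-1441)) - 1821870 = (5822720 + 60522) - 1821870 = 5883242 - 1821870 = 4061372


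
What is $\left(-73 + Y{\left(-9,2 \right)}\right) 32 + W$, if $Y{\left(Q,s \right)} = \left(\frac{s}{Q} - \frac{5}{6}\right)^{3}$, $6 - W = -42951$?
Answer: $\frac{29585273}{729} \approx 40583.0$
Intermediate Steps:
$W = 42957$ ($W = 6 - -42951 = 6 + 42951 = 42957$)
$Y{\left(Q,s \right)} = \left(- \frac{5}{6} + \frac{s}{Q}\right)^{3}$ ($Y{\left(Q,s \right)} = \left(\frac{s}{Q} - \frac{5}{6}\right)^{3} = \left(- \frac{5}{6} + \frac{s}{Q}\right)^{3}$)
$\left(-73 + Y{\left(-9,2 \right)}\right) 32 + W = \left(-73 - \frac{\left(\left(-6\right) 2 + 5 \left(-9\right)\right)^{3}}{216 \left(-729\right)}\right) 32 + 42957 = \left(-73 - - \frac{\left(-12 - 45\right)^{3}}{157464}\right) 32 + 42957 = \left(-73 - - \frac{\left(-57\right)^{3}}{157464}\right) 32 + 42957 = \left(-73 - \left(- \frac{1}{157464}\right) \left(-185193\right)\right) 32 + 42957 = \left(-73 - \frac{6859}{5832}\right) 32 + 42957 = \left(- \frac{432595}{5832}\right) 32 + 42957 = - \frac{1730380}{729} + 42957 = \frac{29585273}{729}$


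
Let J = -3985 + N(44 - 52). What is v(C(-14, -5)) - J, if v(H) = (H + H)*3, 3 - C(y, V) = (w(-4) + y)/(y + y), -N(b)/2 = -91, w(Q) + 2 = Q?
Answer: 26717/7 ≈ 3816.7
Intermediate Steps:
w(Q) = -2 + Q
N(b) = 182 (N(b) = -2*(-91) = 182)
C(y, V) = 3 - (-6 + y)/(2*y) (C(y, V) = 3 - ((-2 - 4) + y)/(y + y) = 3 - (-6 + y)/(2*y))
J = -3803 (J = -3985 + 182 = -3803)
v(H) = 6*H (v(H) = (2*H)*3 = 6*H)
v(C(-14, -5)) - J = 6*(5/2 + 3/(-14)) - 1*(-3803) = 6*(5/2 + 3*(-1/14)) + 3803 = 6*(5/2 - 3/14) + 3803 = 6*(16/7) + 3803 = 96/7 + 3803 = 26717/7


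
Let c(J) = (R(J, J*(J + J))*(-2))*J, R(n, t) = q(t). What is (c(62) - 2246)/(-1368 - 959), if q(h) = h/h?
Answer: 2370/2327 ≈ 1.0185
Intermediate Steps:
q(h) = 1
R(n, t) = 1
c(J) = -2*J (c(J) = (1*(-2))*J = -2*J)
(c(62) - 2246)/(-1368 - 959) = (-2*62 - 2246)/(-1368 - 959) = (-124 - 2246)/(-2327) = -2370*(-1/2327) = 2370/2327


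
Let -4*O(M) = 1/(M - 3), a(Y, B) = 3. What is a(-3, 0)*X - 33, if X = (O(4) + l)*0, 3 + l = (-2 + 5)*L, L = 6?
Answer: -33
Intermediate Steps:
O(M) = -1/(4*(-3 + M)) (O(M) = -1/(4*(M - 3)) = -1/(4*(-3 + M)))
l = 15 (l = -3 + (-2 + 5)*6 = -3 + 3*6 = -3 + 18 = 15)
X = 0 (X = (-1/(-12 + 4*4) + 15)*0 = (-1/(-12 + 16) + 15)*0 = (-1/4 + 15)*0 = (59/4)*0 = 0)
a(-3, 0)*X - 33 = 3*0 - 33 = 0 - 33 = -33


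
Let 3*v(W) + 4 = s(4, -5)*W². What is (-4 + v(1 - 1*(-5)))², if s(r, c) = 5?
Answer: 26896/9 ≈ 2988.4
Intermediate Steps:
v(W) = -4/3 + 5*W²/3 (v(W) = -4/3 + (5*W²)/3 = -4/3 + 5*W²/3)
(-4 + v(1 - 1*(-5)))² = (-4 + (-4/3 + 5*(1 - 1*(-5))²/3))² = (-4 + (-4/3 + 5*(1 + 5)²/3))² = (-4 + (-4/3 + (5/3)*6²))² = (-4 + (-4/3 + (5/3)*36))² = (-4 + (-4/3 + 60))² = (-4 + 176/3)² = (164/3)² = 26896/9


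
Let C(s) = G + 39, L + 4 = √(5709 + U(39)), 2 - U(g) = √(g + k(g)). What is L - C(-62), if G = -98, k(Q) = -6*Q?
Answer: 55 + √(5711 - I*√195) ≈ 130.57 - 0.092391*I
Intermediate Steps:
U(g) = 2 - √5*√(-g) (U(g) = 2 - √(g - 6*g) = 2 - √(-5*g) = 2 - √5*√(-g))
L = -4 + √(5711 - I*√195) (L = -4 + √(5709 + (2 - √5*√(-1*39))) = -4 + √(5709 + (2 - √5*√(-39))) = -4 + √(5709 + (2 - √5*I*√39)) = -4 + √(5709 + (2 - I*√195)) = -4 + √(5711 - I*√195) ≈ 71.571 - 0.092391*I)
C(s) = -59 (C(s) = -98 + 39 = -59)
L - C(-62) = (-4 + √(5711 - I*√195)) - 1*(-59) = (-4 + √(5711 - I*√195)) + 59 = 55 + √(5711 - I*√195)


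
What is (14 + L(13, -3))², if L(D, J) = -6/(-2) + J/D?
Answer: 47524/169 ≈ 281.21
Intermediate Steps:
L(D, J) = 3 + J/D (L(D, J) = -6*(-½) + J/D = 3 + J/D)
(14 + L(13, -3))² = (14 + (3 - 3/13))² = (14 + 36/13)² = (218/13)² = 47524/169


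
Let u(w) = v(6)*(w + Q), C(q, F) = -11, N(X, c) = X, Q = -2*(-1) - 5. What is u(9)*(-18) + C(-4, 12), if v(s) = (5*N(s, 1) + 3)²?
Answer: -117623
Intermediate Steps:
Q = -3 (Q = 2 - 5 = -3)
v(s) = (3 + 5*s)² (v(s) = (5*s + 3)² = (3 + 5*s)²)
u(w) = -3267 + 1089*w (u(w) = (3 + 5*6)²*(w - 3) = (3 + 30)²*(-3 + w) = 33²*(-3 + w) = 1089*(-3 + w) = -3267 + 1089*w)
u(9)*(-18) + C(-4, 12) = (-3267 + 1089*9)*(-18) - 11 = (-3267 + 9801)*(-18) - 11 = 6534*(-18) - 11 = -117612 - 11 = -117623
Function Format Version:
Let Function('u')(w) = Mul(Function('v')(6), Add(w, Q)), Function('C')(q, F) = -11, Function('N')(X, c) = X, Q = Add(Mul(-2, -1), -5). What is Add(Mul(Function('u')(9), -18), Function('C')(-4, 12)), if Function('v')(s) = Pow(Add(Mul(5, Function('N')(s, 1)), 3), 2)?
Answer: -117623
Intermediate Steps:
Q = -3 (Q = Add(2, -5) = -3)
Function('v')(s) = Pow(Add(3, Mul(5, s)), 2) (Function('v')(s) = Pow(Add(Mul(5, s), 3), 2) = Pow(Add(3, Mul(5, s)), 2))
Function('u')(w) = Add(-3267, Mul(1089, w)) (Function('u')(w) = Mul(Pow(Add(3, Mul(5, 6)), 2), Add(w, -3)) = Mul(Pow(Add(3, 30), 2), Add(-3, w)) = Mul(Pow(33, 2), Add(-3, w)) = Mul(1089, Add(-3, w)) = Add(-3267, Mul(1089, w)))
Add(Mul(Function('u')(9), -18), Function('C')(-4, 12)) = Add(Mul(Add(-3267, Mul(1089, 9)), -18), -11) = Add(Mul(Add(-3267, 9801), -18), -11) = Add(Mul(6534, -18), -11) = Add(-117612, -11) = -117623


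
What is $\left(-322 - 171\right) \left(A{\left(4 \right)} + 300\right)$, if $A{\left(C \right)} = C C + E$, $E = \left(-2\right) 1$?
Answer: $-154802$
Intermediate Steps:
$E = -2$
$A{\left(C \right)} = -2 + C^{2}$ ($A{\left(C \right)} = C C - 2 = C^{2} - 2 = -2 + C^{2}$)
$\left(-322 - 171\right) \left(A{\left(4 \right)} + 300\right) = \left(-322 - 171\right) \left(\left(-2 + 4^{2}\right) + 300\right) = - 493 \left(\left(-2 + 16\right) + 300\right) = - 493 \left(14 + 300\right) = \left(-493\right) 314 = -154802$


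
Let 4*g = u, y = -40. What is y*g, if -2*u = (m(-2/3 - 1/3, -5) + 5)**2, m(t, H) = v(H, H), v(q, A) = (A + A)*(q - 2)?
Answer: 28125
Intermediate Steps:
v(q, A) = 2*A*(-2 + q) (v(q, A) = (2*A)*(-2 + q) = 2*A*(-2 + q))
m(t, H) = 2*H*(-2 + H)
u = -5625/2 (u = -(2*(-5)*(-2 - 5) + 5)**2/2 = -(2*(-5)*(-7) + 5)**2/2 = -(70 + 5)**2/2 = -1/2*75**2 = -1/2*5625 = -5625/2 ≈ -2812.5)
g = -5625/8 (g = (1/4)*(-5625/2) = -5625/8 ≈ -703.13)
y*g = -40*(-5625/8) = 28125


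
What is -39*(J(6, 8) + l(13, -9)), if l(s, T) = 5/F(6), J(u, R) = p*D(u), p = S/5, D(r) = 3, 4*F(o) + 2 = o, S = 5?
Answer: -312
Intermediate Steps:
F(o) = -½ + o/4
p = 1 (p = 5/5 = 5*(⅕) = 1)
J(u, R) = 3 (J(u, R) = 1*3 = 3)
l(s, T) = 5 (l(s, T) = 5/(-½ + (¼)*6) = 5/(-½ + 3/2) = 5/1 = 5*1 = 5)
-39*(J(6, 8) + l(13, -9)) = -39*(3 + 5) = -39*8 = -312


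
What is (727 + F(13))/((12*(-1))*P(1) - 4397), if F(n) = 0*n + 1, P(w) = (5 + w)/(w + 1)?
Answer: -56/341 ≈ -0.16422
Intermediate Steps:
P(w) = (5 + w)/(1 + w)
F(n) = 1 (F(n) = 0 + 1 = 1)
(727 + F(13))/((12*(-1))*P(1) - 4397) = (727 + 1)/((12*(-1))*((5 + 1)/(1 + 1)) - 4397) = 728/(-12*6/2 - 4397) = 728/(-6*6 - 4397) = 728/(-12*3 - 4397) = 728/(-36 - 4397) = 728/(-4433) = 728*(-1/4433) = -56/341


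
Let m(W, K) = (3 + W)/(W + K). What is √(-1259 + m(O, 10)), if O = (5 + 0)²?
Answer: 3*I*√3495/5 ≈ 35.471*I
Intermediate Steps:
O = 25 (O = 5² = 25)
m(W, K) = (3 + W)/(K + W)
√(-1259 + m(O, 10)) = √(-1259 + (3 + 25)/(10 + 25)) = √(-1259 + 28/35) = √(-1259 + (1/35)*28) = √(-1259 + ⅘) = √(-6291/5) = 3*I*√3495/5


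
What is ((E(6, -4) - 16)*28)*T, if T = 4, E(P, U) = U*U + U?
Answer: -448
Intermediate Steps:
E(P, U) = U + U**2 (E(P, U) = U**2 + U = U + U**2)
((E(6, -4) - 16)*28)*T = ((-4*(1 - 4) - 16)*28)*4 = ((-4*(-3) - 16)*28)*4 = ((12 - 16)*28)*4 = -4*28*4 = -112*4 = -448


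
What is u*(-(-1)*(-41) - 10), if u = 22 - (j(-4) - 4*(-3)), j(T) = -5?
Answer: -765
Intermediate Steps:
u = 15 (u = 22 - (-5 - 4*(-3)) = 22 - (-5 + 12) = 22 - 1*7 = 22 - 7 = 15)
u*(-(-1)*(-41) - 10) = 15*(-(-1)*(-41) - 10) = 15*(-1*41 - 10) = 15*(-41 - 10) = 15*(-51) = -765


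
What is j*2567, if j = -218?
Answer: -559606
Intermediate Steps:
j*2567 = -218*2567 = -559606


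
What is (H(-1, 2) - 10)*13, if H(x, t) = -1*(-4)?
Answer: -78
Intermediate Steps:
H(x, t) = 4
(H(-1, 2) - 10)*13 = (4 - 10)*13 = -6*13 = -78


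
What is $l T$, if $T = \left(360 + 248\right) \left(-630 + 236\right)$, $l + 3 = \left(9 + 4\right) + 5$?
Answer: $-3593280$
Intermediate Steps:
$l = 15$ ($l = -3 + \left(\left(9 + 4\right) + 5\right) = -3 + \left(13 + 5\right) = -3 + 18 = 15$)
$T = -239552$ ($T = 608 \left(-394\right) = -239552$)
$l T = 15 \left(-239552\right) = -3593280$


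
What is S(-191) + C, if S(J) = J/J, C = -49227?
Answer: -49226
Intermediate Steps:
S(J) = 1
S(-191) + C = 1 - 49227 = -49226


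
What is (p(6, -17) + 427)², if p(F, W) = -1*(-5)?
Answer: 186624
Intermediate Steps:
p(F, W) = 5
(p(6, -17) + 427)² = (5 + 427)² = 432² = 186624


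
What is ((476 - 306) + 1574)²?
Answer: 3041536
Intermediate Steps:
((476 - 306) + 1574)² = (170 + 1574)² = 1744² = 3041536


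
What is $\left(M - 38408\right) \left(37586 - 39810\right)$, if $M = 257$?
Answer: $84847824$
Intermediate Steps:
$\left(M - 38408\right) \left(37586 - 39810\right) = \left(257 - 38408\right) \left(37586 - 39810\right) = \left(-38151\right) \left(-2224\right) = 84847824$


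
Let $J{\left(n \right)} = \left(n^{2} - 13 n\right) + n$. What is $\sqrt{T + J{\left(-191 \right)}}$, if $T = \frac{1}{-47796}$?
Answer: $\frac{\sqrt{22143818774343}}{23898} \approx 196.91$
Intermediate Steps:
$T = - \frac{1}{47796} \approx -2.0922 \cdot 10^{-5}$
$J{\left(n \right)} = n^{2} - 12 n$
$\sqrt{T + J{\left(-191 \right)}} = \sqrt{- \frac{1}{47796} - 191 \left(-12 - 191\right)} = \sqrt{- \frac{1}{47796} - -38773} = \sqrt{- \frac{1}{47796} + 38773} = \sqrt{\frac{1853194307}{47796}} = \frac{\sqrt{22143818774343}}{23898}$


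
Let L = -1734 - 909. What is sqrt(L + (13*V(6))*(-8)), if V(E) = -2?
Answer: I*sqrt(2435) ≈ 49.346*I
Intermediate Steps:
L = -2643
sqrt(L + (13*V(6))*(-8)) = sqrt(-2643 + (13*(-2))*(-8)) = sqrt(-2643 - 26*(-8)) = sqrt(-2643 + 208) = sqrt(-2435) = I*sqrt(2435)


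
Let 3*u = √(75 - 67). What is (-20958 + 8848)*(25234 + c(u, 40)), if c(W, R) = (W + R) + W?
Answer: -306068140 - 48440*√2/3 ≈ -3.0609e+8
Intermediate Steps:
u = 2*√2/3 (u = √(75 - 67)/3 = √8/3 = (2*√2)/3 = 2*√2/3 ≈ 0.94281)
c(W, R) = R + 2*W (c(W, R) = (R + W) + W = R + 2*W)
(-20958 + 8848)*(25234 + c(u, 40)) = (-20958 + 8848)*(25234 + (40 + 2*(2*√2/3))) = -12110*(25234 + (40 + 4*√2/3)) = -12110*(25274 + 4*√2/3) = -306068140 - 48440*√2/3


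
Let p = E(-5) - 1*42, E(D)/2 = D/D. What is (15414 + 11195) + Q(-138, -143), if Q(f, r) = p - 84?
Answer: 26485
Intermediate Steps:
E(D) = 2 (E(D) = 2*(D/D) = 2*1 = 2)
p = -40 (p = 2 - 1*42 = 2 - 42 = -40)
Q(f, r) = -124 (Q(f, r) = -40 - 84 = -124)
(15414 + 11195) + Q(-138, -143) = (15414 + 11195) - 124 = 26609 - 124 = 26485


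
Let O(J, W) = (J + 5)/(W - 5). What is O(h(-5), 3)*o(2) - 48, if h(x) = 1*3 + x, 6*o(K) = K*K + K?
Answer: -99/2 ≈ -49.500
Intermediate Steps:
o(K) = K/6 + K**2/6 (o(K) = (K*K + K)/6 = (K**2 + K)/6 = (K + K**2)/6 = K/6 + K**2/6)
h(x) = 3 + x
O(J, W) = (5 + J)/(-5 + W)
O(h(-5), 3)*o(2) - 48 = ((5 + (3 - 5))/(-5 + 3))*((1/6)*2*(1 + 2)) - 48 = ((5 - 2)/(-2))*((1/6)*2*3) - 48 = -1/2*3*1 - 48 = -3/2*1 - 48 = -3/2 - 48 = -99/2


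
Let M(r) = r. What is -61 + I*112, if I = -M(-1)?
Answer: 51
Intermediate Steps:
I = 1 (I = -1*(-1) = 1)
-61 + I*112 = -61 + 1*112 = -61 + 112 = 51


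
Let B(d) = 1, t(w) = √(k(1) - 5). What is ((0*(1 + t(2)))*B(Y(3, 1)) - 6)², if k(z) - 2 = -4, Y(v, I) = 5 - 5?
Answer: 36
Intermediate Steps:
Y(v, I) = 0
k(z) = -2 (k(z) = 2 - 4 = -2)
t(w) = I*√7 (t(w) = √(-2 - 5) = √(-7) = I*√7)
((0*(1 + t(2)))*B(Y(3, 1)) - 6)² = ((0*(1 + I*√7))*1 - 6)² = (0*1 - 6)² = (0 - 6)² = (-6)² = 36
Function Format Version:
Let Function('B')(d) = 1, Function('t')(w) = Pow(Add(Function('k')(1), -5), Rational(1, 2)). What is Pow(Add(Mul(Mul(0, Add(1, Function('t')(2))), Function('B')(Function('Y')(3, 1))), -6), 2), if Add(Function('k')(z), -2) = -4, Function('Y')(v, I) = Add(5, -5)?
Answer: 36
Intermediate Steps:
Function('Y')(v, I) = 0
Function('k')(z) = -2 (Function('k')(z) = Add(2, -4) = -2)
Function('t')(w) = Mul(I, Pow(7, Rational(1, 2))) (Function('t')(w) = Pow(Add(-2, -5), Rational(1, 2)) = Pow(-7, Rational(1, 2)) = Mul(I, Pow(7, Rational(1, 2))))
Pow(Add(Mul(Mul(0, Add(1, Function('t')(2))), Function('B')(Function('Y')(3, 1))), -6), 2) = Pow(Add(Mul(Mul(0, Add(1, Mul(I, Pow(7, Rational(1, 2))))), 1), -6), 2) = Pow(Add(Mul(0, 1), -6), 2) = Pow(Add(0, -6), 2) = Pow(-6, 2) = 36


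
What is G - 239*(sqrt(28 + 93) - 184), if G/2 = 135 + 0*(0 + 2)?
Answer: 41617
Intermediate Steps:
G = 270 (G = 2*(135 + 0*(0 + 2)) = 2*(135 + 0*2) = 2*(135 + 0) = 2*135 = 270)
G - 239*(sqrt(28 + 93) - 184) = 270 - 239*(sqrt(28 + 93) - 184) = 270 - 239*(sqrt(121) - 184) = 270 - 239*(11 - 184) = 270 - 239*(-173) = 270 + 41347 = 41617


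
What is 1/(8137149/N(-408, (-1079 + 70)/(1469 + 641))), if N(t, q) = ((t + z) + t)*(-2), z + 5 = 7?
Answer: 1628/8137149 ≈ 0.00020007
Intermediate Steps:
z = 2 (z = -5 + 7 = 2)
N(t, q) = -4 - 4*t (N(t, q) = ((t + 2) + t)*(-2) = ((2 + t) + t)*(-2) = (2 + 2*t)*(-2) = -4 - 4*t)
1/(8137149/N(-408, (-1079 + 70)/(1469 + 641))) = 1/(8137149/(-4 - 4*(-408))) = 1/(8137149/(-4 + 1632)) = 1/(8137149/1628) = 1628/8137149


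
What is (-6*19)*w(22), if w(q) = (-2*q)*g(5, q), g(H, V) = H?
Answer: 25080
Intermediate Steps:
w(q) = -10*q (w(q) = -2*q*5 = -10*q)
(-6*19)*w(22) = (-6*19)*(-10*22) = -114*(-220) = 25080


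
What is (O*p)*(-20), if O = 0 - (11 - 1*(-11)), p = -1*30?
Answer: -13200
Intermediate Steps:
p = -30
O = -22 (O = 0 - (11 + 11) = 0 - 1*22 = 0 - 22 = -22)
(O*p)*(-20) = -22*(-30)*(-20) = 660*(-20) = -13200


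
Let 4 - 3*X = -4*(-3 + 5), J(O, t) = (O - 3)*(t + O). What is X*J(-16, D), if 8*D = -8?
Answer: 1292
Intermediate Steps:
D = -1 (D = (⅛)*(-8) = -1)
J(O, t) = (-3 + O)*(O + t)
X = 4 (X = 4/3 - (-4)*(-3 + 5)/3 = 4/3 - (-4)*2/3 = 4/3 - ⅓*(-8) = 4/3 + 8/3 = 4)
X*J(-16, D) = 4*((-16)² - 3*(-16) - 3*(-1) - 16*(-1)) = 4*(256 + 48 + 3 + 16) = 4*323 = 1292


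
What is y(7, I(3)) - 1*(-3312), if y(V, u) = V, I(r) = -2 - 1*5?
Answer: 3319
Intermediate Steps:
I(r) = -7 (I(r) = -2 - 5 = -7)
y(7, I(3)) - 1*(-3312) = 7 - 1*(-3312) = 7 + 3312 = 3319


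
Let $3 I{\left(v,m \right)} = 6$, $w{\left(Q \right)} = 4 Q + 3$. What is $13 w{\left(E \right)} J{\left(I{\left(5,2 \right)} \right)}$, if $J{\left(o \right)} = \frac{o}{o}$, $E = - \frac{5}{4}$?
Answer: $-26$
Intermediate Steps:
$E = - \frac{5}{4}$ ($E = \left(-5\right) \frac{1}{4} = - \frac{5}{4} \approx -1.25$)
$w{\left(Q \right)} = 3 + 4 Q$
$I{\left(v,m \right)} = 2$ ($I{\left(v,m \right)} = \frac{1}{3} \cdot 6 = 2$)
$J{\left(o \right)} = 1$
$13 w{\left(E \right)} J{\left(I{\left(5,2 \right)} \right)} = 13 \left(3 + 4 \left(- \frac{5}{4}\right)\right) 1 = 13 \left(3 - 5\right) 1 = 13 \left(-2\right) 1 = \left(-26\right) 1 = -26$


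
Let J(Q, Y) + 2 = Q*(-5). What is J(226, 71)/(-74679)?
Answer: 1132/74679 ≈ 0.015158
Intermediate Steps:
J(Q, Y) = -2 - 5*Q (J(Q, Y) = -2 + Q*(-5) = -2 - 5*Q)
J(226, 71)/(-74679) = (-2 - 5*226)/(-74679) = (-2 - 1130)*(-1/74679) = -1132*(-1/74679) = 1132/74679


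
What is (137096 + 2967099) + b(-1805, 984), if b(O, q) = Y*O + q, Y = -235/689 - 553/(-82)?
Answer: 174783449807/56498 ≈ 3.0936e+6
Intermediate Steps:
Y = 361747/56498 (Y = -235*1/689 - 553*(-1/82) = -235/689 + 553/82 = 361747/56498 ≈ 6.4028)
b(O, q) = q + 361747*O/56498 (b(O, q) = 361747*O/56498 + q = q + 361747*O/56498)
(137096 + 2967099) + b(-1805, 984) = (137096 + 2967099) + (984 + (361747/56498)*(-1805)) = 3104195 + (984 - 652953335/56498) = 3104195 - 597359303/56498 = 174783449807/56498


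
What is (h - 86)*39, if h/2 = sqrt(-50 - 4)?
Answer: -3354 + 234*I*sqrt(6) ≈ -3354.0 + 573.18*I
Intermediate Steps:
h = 6*I*sqrt(6) (h = 2*sqrt(-50 - 4) = 2*sqrt(-54) = 2*(3*I*sqrt(6)) = 6*I*sqrt(6) ≈ 14.697*I)
(h - 86)*39 = (6*I*sqrt(6) - 86)*39 = (-86 + 6*I*sqrt(6))*39 = -3354 + 234*I*sqrt(6)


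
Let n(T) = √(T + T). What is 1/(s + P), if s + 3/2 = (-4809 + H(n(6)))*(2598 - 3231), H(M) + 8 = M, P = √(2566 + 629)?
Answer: 2/(3*(2032773 - 844*√3 + 2*√355)) ≈ 3.2819e-7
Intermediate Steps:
P = 3*√355 (P = √3195 = 3*√355 ≈ 56.524)
n(T) = √2*√T (n(T) = √(2*T) = √2*√T)
H(M) = -8 + M
s = 6098319/2 - 1266*√3 (s = -3/2 + (-4809 + (-8 + √2*√6))*(2598 - 3231) = -3/2 + (-4809 + (-8 + 2*√3))*(-633) = -3/2 + (-4817 + 2*√3)*(-633) = -3/2 + (3049161 - 1266*√3) = 6098319/2 - 1266*√3 ≈ 3.0470e+6)
1/(s + P) = 1/((6098319/2 - 1266*√3) + 3*√355) = 1/(6098319/2 - 1266*√3 + 3*√355)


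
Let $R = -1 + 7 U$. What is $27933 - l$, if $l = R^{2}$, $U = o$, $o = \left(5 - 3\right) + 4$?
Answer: $26252$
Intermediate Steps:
$o = 6$ ($o = 2 + 4 = 6$)
$U = 6$
$R = 41$ ($R = -1 + 7 \cdot 6 = -1 + 42 = 41$)
$l = 1681$ ($l = 41^{2} = 1681$)
$27933 - l = 27933 - 1681 = 26252$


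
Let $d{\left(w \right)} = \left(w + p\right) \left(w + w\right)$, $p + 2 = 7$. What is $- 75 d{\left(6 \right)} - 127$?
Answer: $-10027$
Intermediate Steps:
$p = 5$ ($p = -2 + 7 = 5$)
$d{\left(w \right)} = 2 w \left(5 + w\right)$ ($d{\left(w \right)} = \left(w + 5\right) \left(w + w\right) = \left(5 + w\right) 2 w = 2 w \left(5 + w\right)$)
$- 75 d{\left(6 \right)} - 127 = - 75 \cdot 2 \cdot 6 \left(5 + 6\right) - 127 = - 75 \cdot 2 \cdot 6 \cdot 11 - 127 = \left(-75\right) 132 - 127 = -9900 - 127 = -10027$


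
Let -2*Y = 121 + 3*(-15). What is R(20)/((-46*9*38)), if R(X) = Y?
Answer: 1/414 ≈ 0.0024155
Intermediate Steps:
Y = -38 (Y = -(121 + 3*(-15))/2 = -(121 - 45)/2 = -½*76 = -38)
R(X) = -38
R(20)/((-46*9*38)) = -38/(-46*9*38) = -38/((-414*38)) = -38/(-15732) = -38*(-1/15732) = 1/414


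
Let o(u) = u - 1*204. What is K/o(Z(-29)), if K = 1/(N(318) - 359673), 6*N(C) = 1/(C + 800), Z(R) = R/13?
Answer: 87204/6468412460923 ≈ 1.3482e-8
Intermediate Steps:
Z(R) = R/13 (Z(R) = R*(1/13) = R/13)
N(C) = 1/(6*(800 + C)) (N(C) = 1/(6*(C + 800)) = 1/(6*(800 + C)))
o(u) = -204 + u (o(u) = u - 204 = -204 + u)
K = -6708/2412686483 (K = 1/(1/(6*(800 + 318)) - 359673) = 1/((1/6)/1118 - 359673) = 1/((1/6)*(1/1118) - 359673) = 1/(1/6708 - 359673) = 1/(-2412686483/6708) = -6708/2412686483 ≈ -2.7803e-6)
K/o(Z(-29)) = -6708/(2412686483*(-204 + (1/13)*(-29))) = -6708/(2412686483*(-204 - 29/13)) = -6708/(2412686483*(-2681/13)) = -6708/2412686483*(-13/2681) = 87204/6468412460923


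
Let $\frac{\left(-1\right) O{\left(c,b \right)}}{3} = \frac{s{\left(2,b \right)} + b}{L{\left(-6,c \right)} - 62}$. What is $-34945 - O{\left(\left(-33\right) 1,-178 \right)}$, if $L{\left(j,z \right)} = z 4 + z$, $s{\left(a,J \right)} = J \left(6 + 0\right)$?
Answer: $- \frac{7928777}{227} \approx -34929.0$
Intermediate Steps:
$s{\left(a,J \right)} = 6 J$ ($s{\left(a,J \right)} = J 6 = 6 J$)
$L{\left(j,z \right)} = 5 z$ ($L{\left(j,z \right)} = 4 z + z = 5 z$)
$O{\left(c,b \right)} = - \frac{21 b}{-62 + 5 c}$ ($O{\left(c,b \right)} = - 3 \frac{6 b + b}{5 c - 62} = - 3 \frac{7 b}{-62 + 5 c} = - \frac{21 b}{-62 + 5 c}$)
$-34945 - O{\left(\left(-33\right) 1,-178 \right)} = -34945 - \left(-21\right) \left(-178\right) \frac{1}{-62 + 5 \left(\left(-33\right) 1\right)} = -34945 - \left(-21\right) \left(-178\right) \frac{1}{-62 + 5 \left(-33\right)} = -34945 - \left(-21\right) \left(-178\right) \frac{1}{-62 - 165} = -34945 - \left(-21\right) \left(-178\right) \frac{1}{-227} = -34945 - \left(-21\right) \left(-178\right) \left(- \frac{1}{227}\right) = -34945 - - \frac{3738}{227} = -34945 + \frac{3738}{227} = - \frac{7928777}{227}$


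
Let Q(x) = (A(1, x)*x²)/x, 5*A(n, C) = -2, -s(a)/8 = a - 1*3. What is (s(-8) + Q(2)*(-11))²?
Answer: 234256/25 ≈ 9370.2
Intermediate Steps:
s(a) = 24 - 8*a (s(a) = -8*(a - 1*3) = -8*(a - 3) = -8*(-3 + a) = 24 - 8*a)
A(n, C) = -⅖ (A(n, C) = (⅕)*(-2) = -⅖)
Q(x) = -2*x/5 (Q(x) = (-2*x²/5)/x = -2*x/5)
(s(-8) + Q(2)*(-11))² = ((24 - 8*(-8)) - ⅖*2*(-11))² = ((24 + 64) - ⅘*(-11))² = (88 + 44/5)² = (484/5)² = 234256/25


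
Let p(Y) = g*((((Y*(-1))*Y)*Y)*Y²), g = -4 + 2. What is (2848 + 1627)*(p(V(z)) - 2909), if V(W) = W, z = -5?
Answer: -40986525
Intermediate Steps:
g = -2
p(Y) = 2*Y⁵ (p(Y) = -2*((Y*(-1))*Y)*Y*Y² = -2*((-Y)*Y)*Y*Y² = -2*(-Y²)*Y*Y² = -2*(-Y³)*Y² = -(-2)*Y⁵ = 2*Y⁵)
(2848 + 1627)*(p(V(z)) - 2909) = (2848 + 1627)*(2*(-5)⁵ - 2909) = 4475*(2*(-3125) - 2909) = 4475*(-6250 - 2909) = 4475*(-9159) = -40986525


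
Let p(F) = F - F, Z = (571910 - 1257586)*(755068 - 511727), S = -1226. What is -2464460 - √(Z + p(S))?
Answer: -2464460 - 2*I*√41713270879 ≈ -2.4645e+6 - 4.0848e+5*I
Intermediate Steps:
Z = -166853083516 (Z = -685676*243341 = -166853083516)
p(F) = 0
-2464460 - √(Z + p(S)) = -2464460 - √(-166853083516 + 0) = -2464460 - √(-166853083516) = -2464460 - 2*I*√41713270879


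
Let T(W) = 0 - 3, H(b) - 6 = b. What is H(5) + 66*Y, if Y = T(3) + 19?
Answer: 1067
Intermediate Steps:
H(b) = 6 + b
T(W) = -3
Y = 16 (Y = -3 + 19 = 16)
H(5) + 66*Y = (6 + 5) + 66*16 = 11 + 1056 = 1067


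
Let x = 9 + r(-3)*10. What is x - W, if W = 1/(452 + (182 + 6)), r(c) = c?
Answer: -13441/640 ≈ -21.002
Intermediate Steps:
W = 1/640 (W = 1/(452 + 188) = 1/640 ≈ 0.0015625)
x = -21 (x = 9 - 3*10 = 9 - 30 = -21)
x - W = -21 - 1*1/640 = -21 - 1/640 = -13441/640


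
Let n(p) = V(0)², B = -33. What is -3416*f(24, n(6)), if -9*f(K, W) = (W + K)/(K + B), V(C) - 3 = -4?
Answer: -85400/81 ≈ -1054.3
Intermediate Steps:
V(C) = -1 (V(C) = 3 - 4 = -1)
n(p) = 1 (n(p) = (-1)² = 1)
f(K, W) = -(K + W)/(9*(-33 + K)) (f(K, W) = -(W + K)/(9*(K - 33)) = -(K + W)/(9*(-33 + K)))
-3416*f(24, n(6)) = -3416*(-1*24 - 1*1)/(9*(-33 + 24)) = -3416*(-24 - 1)/(9*(-9)) = -3416*(-1)*(-25)/(9*9) = -3416*25/81 = -85400/81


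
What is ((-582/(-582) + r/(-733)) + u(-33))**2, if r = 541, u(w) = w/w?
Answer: 855625/537289 ≈ 1.5925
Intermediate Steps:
u(w) = 1
((-582/(-582) + r/(-733)) + u(-33))**2 = ((-582/(-582) + 541/(-733)) + 1)**2 = ((-582*(-1/582) + 541*(-1/733)) + 1)**2 = ((1 - 541/733) + 1)**2 = (192/733 + 1)**2 = (925/733)**2 = 855625/537289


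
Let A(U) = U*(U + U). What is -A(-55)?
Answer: -6050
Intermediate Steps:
A(U) = 2*U² (A(U) = U*(2*U) = 2*U²)
-A(-55) = -2*(-55)² = -2*3025 = -1*6050 = -6050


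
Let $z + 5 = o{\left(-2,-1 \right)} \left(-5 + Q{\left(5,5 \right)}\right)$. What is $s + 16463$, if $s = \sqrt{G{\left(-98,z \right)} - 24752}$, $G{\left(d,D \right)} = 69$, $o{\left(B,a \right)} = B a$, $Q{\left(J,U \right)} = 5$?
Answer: $16463 + i \sqrt{24683} \approx 16463.0 + 157.11 i$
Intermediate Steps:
$z = -5$ ($z = -5 + \left(-2\right) \left(-1\right) \left(-5 + 5\right) = -5 + 2 \cdot 0 = -5 + 0 = -5$)
$s = i \sqrt{24683}$ ($s = \sqrt{69 - 24752} = \sqrt{-24683} = i \sqrt{24683} \approx 157.11 i$)
$s + 16463 = i \sqrt{24683} + 16463 = 16463 + i \sqrt{24683}$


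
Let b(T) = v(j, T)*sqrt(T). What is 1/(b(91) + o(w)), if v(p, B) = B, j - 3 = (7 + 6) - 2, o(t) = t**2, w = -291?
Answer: 84681/7170118190 - 91*sqrt(91)/7170118190 ≈ 1.1689e-5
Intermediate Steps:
j = 14 (j = 3 + ((7 + 6) - 2) = 3 + (13 - 2) = 3 + 11 = 14)
b(T) = T**(3/2) (b(T) = T*sqrt(T) = T**(3/2))
1/(b(91) + o(w)) = 1/(91**(3/2) + (-291)**2) = 1/(91*sqrt(91) + 84681) = 1/(84681 + 91*sqrt(91))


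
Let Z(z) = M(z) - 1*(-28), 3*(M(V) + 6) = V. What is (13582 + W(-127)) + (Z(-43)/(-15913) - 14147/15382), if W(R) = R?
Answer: 9879617347171/734321298 ≈ 13454.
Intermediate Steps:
M(V) = -6 + V/3
Z(z) = 22 + z/3 (Z(z) = (-6 + z/3) - 1*(-28) = (-6 + z/3) + 28 = 22 + z/3)
(13582 + W(-127)) + (Z(-43)/(-15913) - 14147/15382) = (13582 - 127) + ((22 + (⅓)*(-43))/(-15913) - 14147/15382) = 13455 + ((22 - 43/3)*(-1/15913) - 14147*1/15382) = 13455 + ((23/3)*(-1/15913) - 14147/15382) = 13455 + (-23/47739 - 14147/15382) = 13455 - 675717419/734321298 = 9879617347171/734321298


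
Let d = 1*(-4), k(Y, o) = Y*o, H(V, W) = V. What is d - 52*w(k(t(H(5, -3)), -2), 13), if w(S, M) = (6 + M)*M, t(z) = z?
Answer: -12848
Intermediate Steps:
w(S, M) = M*(6 + M)
d = -4
d - 52*w(k(t(H(5, -3)), -2), 13) = -4 - 676*(6 + 13) = -4 - 676*19 = -4 - 52*247 = -4 - 12844 = -12848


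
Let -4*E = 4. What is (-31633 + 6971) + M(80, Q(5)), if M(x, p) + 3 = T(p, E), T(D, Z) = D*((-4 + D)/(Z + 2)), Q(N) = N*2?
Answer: -24605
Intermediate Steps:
Q(N) = 2*N
E = -1 (E = -1/4*4 = -1)
T(D, Z) = D*(-4 + D)/(2 + Z) (T(D, Z) = D*((-4 + D)/(2 + Z)) = D*(-4 + D)/(2 + Z))
M(x, p) = -3 + p*(-4 + p) (M(x, p) = -3 + p*(-4 + p)/(2 - 1) = -3 + p*(-4 + p)/1 = -3 + p*1*(-4 + p) = -3 + p*(-4 + p))
(-31633 + 6971) + M(80, Q(5)) = (-31633 + 6971) + (-3 + (2*5)*(-4 + 2*5)) = -24662 + (-3 + 10*(-4 + 10)) = -24662 + (-3 + 10*6) = -24662 + (-3 + 60) = -24662 + 57 = -24605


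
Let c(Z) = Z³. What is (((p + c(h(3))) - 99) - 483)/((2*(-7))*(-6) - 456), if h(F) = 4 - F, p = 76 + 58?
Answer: 149/124 ≈ 1.2016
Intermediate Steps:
p = 134
(((p + c(h(3))) - 99) - 483)/((2*(-7))*(-6) - 456) = (((134 + (4 - 1*3)³) - 99) - 483)/((2*(-7))*(-6) - 456) = (((134 + (4 - 3)³) - 99) - 483)/(-14*(-6) - 456) = (((134 + 1³) - 99) - 483)/(84 - 456) = (((134 + 1) - 99) - 483)/(-372) = ((135 - 99) - 483)*(-1/372) = (36 - 483)*(-1/372) = -447*(-1/372) = 149/124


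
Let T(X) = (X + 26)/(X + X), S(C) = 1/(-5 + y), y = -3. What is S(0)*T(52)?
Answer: -3/32 ≈ -0.093750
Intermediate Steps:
S(C) = -1/8 (S(C) = 1/(-5 - 3) = 1/(-8) = -1/8)
T(X) = (26 + X)/(2*X) (T(X) = (26 + X)/((2*X)) = (26 + X)*(1/(2*X)) = (26 + X)/(2*X))
S(0)*T(52) = -(26 + 52)/(16*52) = -78/(16*52) = -1/8*3/4 = -3/32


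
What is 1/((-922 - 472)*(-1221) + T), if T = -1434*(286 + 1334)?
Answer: -1/621006 ≈ -1.6103e-6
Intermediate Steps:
T = -2323080 (T = -1434*1620 = -2323080)
1/((-922 - 472)*(-1221) + T) = 1/((-922 - 472)*(-1221) - 2323080) = 1/(-1394*(-1221) - 2323080) = 1/(1702074 - 2323080) = 1/(-621006) = -1/621006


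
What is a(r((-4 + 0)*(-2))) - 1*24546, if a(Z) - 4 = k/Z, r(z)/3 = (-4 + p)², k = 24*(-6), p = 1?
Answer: -73642/3 ≈ -24547.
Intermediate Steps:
k = -144
r(z) = 27 (r(z) = 3*(-4 + 1)² = 3*(-3)² = 3*9 = 27)
a(Z) = 4 - 144/Z
a(r((-4 + 0)*(-2))) - 1*24546 = (4 - 144/27) - 1*24546 = (4 - 144*1/27) - 24546 = (4 - 16/3) - 24546 = -4/3 - 24546 = -73642/3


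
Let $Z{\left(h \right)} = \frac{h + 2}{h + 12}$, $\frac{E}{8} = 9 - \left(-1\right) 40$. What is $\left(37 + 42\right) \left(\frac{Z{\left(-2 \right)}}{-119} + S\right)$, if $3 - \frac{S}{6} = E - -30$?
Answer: $-198606$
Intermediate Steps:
$E = 392$ ($E = 8 \left(9 - \left(-1\right) 40\right) = 8 \left(9 - -40\right) = 8 \left(9 + 40\right) = 8 \cdot 49 = 392$)
$Z{\left(h \right)} = \frac{2 + h}{12 + h}$
$S = -2514$ ($S = 18 - 6 \left(392 - -30\right) = 18 - 6 \left(392 + 30\right) = 18 - 2532 = -2514$)
$\left(37 + 42\right) \left(\frac{Z{\left(-2 \right)}}{-119} + S\right) = \left(37 + 42\right) \left(\frac{\frac{1}{12 - 2} \left(2 - 2\right)}{-119} - 2514\right) = 79 \left(\frac{1}{10} \cdot 0 \left(- \frac{1}{119}\right) - 2514\right) = 79 \left(0 \left(- \frac{1}{119}\right) - 2514\right) = 79 \left(0 - 2514\right) = 79 \left(-2514\right) = -198606$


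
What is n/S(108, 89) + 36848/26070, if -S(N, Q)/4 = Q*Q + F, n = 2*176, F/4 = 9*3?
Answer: 146779216/104658015 ≈ 1.4025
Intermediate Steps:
F = 108 (F = 4*(9*3) = 4*27 = 108)
n = 352
S(N, Q) = -432 - 4*Q² (S(N, Q) = -4*(Q*Q + 108) = -4*(Q² + 108) = -4*(108 + Q²) = -432 - 4*Q²)
n/S(108, 89) + 36848/26070 = 352/(-432 - 4*89²) + 36848/26070 = 352/(-432 - 4*7921) + 36848*(1/26070) = 352/(-432 - 31684) + 18424/13035 = 352/(-32116) + 18424/13035 = 352*(-1/32116) + 18424/13035 = -88/8029 + 18424/13035 = 146779216/104658015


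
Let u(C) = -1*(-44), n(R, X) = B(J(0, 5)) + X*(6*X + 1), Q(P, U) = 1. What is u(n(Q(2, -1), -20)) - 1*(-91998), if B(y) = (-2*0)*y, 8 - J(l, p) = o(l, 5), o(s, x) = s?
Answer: 92042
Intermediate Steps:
J(l, p) = 8 - l
B(y) = 0 (B(y) = 0*y = 0)
n(R, X) = X*(1 + 6*X) (n(R, X) = 0 + X*(6*X + 1) = 0 + X*(1 + 6*X) = X*(1 + 6*X))
u(C) = 44
u(n(Q(2, -1), -20)) - 1*(-91998) = 44 - 1*(-91998) = 44 + 91998 = 92042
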